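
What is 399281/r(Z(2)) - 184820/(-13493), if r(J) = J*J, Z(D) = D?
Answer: 5388237813/53972 ≈ 99834.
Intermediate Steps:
r(J) = J**2
399281/r(Z(2)) - 184820/(-13493) = 399281/(2**2) - 184820/(-13493) = 399281/4 - 184820*(-1/13493) = 399281*(1/4) + 184820/13493 = 399281/4 + 184820/13493 = 5388237813/53972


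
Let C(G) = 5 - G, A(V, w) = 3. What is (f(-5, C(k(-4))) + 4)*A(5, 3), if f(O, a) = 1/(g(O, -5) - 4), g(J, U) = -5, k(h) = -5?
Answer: 35/3 ≈ 11.667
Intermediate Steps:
f(O, a) = -⅑ (f(O, a) = 1/(-5 - 4) = 1/(-9) = -⅑)
(f(-5, C(k(-4))) + 4)*A(5, 3) = (-⅑ + 4)*3 = (35/9)*3 = 35/3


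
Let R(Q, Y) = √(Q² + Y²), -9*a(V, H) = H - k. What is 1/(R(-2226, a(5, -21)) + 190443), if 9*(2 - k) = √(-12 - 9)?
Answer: 81/(15425883 + √6*√(5418382744 - 69*I*√21)) ≈ 5.1902e-6 + 1.7497e-15*I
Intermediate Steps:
k = 2 - I*√21/9 (k = 2 - √(-12 - 9)/9 = 2 - I*√21/9 ≈ 2.0 - 0.50918*I)
a(V, H) = 2/9 - H/9 - I*√21/81 (a(V, H) = -(H - (2 - I*√21/9))/9 = -(H + (-2 + I*√21/9))/9 = -(-2 + H + I*√21/9)/9 = 2/9 - H/9 - I*√21/81)
1/(R(-2226, a(5, -21)) + 190443) = 1/(√((-2226)² + (2/9 - ⅑*(-21) - I*√21/81)²) + 190443) = 1/(√(4955076 + (2/9 + 7/3 - I*√21/81)²) + 190443) = 1/(√(4955076 + (23/9 - I*√21/81)²) + 190443) = 1/(190443 + √(4955076 + (23/9 - I*√21/81)²))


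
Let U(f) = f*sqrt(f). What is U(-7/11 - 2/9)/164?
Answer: -85*I*sqrt(935)/535788 ≈ -0.004851*I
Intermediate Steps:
U(f) = f**(3/2)
U(-7/11 - 2/9)/164 = (-7/11 - 2/9)**(3/2)/164 = (-7*1/11 - 2*1/9)**(3/2)*(1/164) = (-7/11 - 2/9)**(3/2)*(1/164) = (-85/99)**(3/2)*(1/164) = -85*I*sqrt(935)/3267*(1/164) = -85*I*sqrt(935)/535788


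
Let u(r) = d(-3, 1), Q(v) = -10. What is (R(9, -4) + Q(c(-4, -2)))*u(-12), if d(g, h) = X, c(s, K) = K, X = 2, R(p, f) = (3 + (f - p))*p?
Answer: -200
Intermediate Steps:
R(p, f) = p*(3 + f - p) (R(p, f) = (3 + f - p)*p = p*(3 + f - p))
d(g, h) = 2
u(r) = 2
(R(9, -4) + Q(c(-4, -2)))*u(-12) = (9*(3 - 4 - 1*9) - 10)*2 = (9*(3 - 4 - 9) - 10)*2 = (9*(-10) - 10)*2 = (-90 - 10)*2 = -100*2 = -200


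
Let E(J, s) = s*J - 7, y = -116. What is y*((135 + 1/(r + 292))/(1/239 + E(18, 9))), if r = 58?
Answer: -327496681/3241525 ≈ -101.03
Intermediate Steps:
E(J, s) = -7 + J*s (E(J, s) = J*s - 7 = -7 + J*s)
y*((135 + 1/(r + 292))/(1/239 + E(18, 9))) = -116*(135 + 1/(58 + 292))/(1/239 + (-7 + 18*9)) = -116*(135 + 1/350)/(1/239 + (-7 + 162)) = -116*(135 + 1/350)/(1/239 + 155) = -2740558/(175*37046/239) = -2740558*239/(175*37046) = -116*11292989/12966100 = -327496681/3241525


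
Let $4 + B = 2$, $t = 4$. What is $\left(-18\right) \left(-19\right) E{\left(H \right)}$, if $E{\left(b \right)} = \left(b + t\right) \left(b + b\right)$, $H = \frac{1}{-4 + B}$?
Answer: $-437$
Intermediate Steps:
$B = -2$ ($B = -4 + 2 = -2$)
$H = - \frac{1}{6}$ ($H = \frac{1}{-4 - 2} = \frac{1}{-6} = - \frac{1}{6} \approx -0.16667$)
$E{\left(b \right)} = 2 b \left(4 + b\right)$ ($E{\left(b \right)} = \left(b + 4\right) \left(b + b\right) = \left(4 + b\right) 2 b = 2 b \left(4 + b\right)$)
$\left(-18\right) \left(-19\right) E{\left(H \right)} = \left(-18\right) \left(-19\right) 2 \left(- \frac{1}{6}\right) \left(4 - \frac{1}{6}\right) = 342 \cdot 2 \left(- \frac{1}{6}\right) \frac{23}{6} = 342 \left(- \frac{23}{18}\right) = -437$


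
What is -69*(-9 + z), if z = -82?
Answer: 6279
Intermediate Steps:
-69*(-9 + z) = -69*(-9 - 82) = -69*(-91) = 6279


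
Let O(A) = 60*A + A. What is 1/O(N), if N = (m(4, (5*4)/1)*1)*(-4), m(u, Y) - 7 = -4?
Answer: -1/732 ≈ -0.0013661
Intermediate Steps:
m(u, Y) = 3 (m(u, Y) = 7 - 4 = 3)
N = -12 (N = (3*1)*(-4) = 3*(-4) = -12)
O(A) = 61*A
1/O(N) = 1/(61*(-12)) = 1/(-732) = -1/732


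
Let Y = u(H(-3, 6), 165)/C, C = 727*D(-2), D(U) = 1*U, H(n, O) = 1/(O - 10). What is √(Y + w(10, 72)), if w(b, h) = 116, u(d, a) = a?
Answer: √244997546/1454 ≈ 10.765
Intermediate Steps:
H(n, O) = 1/(-10 + O)
D(U) = U
C = -1454 (C = 727*(-2) = -1454)
Y = -165/1454 (Y = 165/(-1454) = 165*(-1/1454) = -165/1454 ≈ -0.11348)
√(Y + w(10, 72)) = √(-165/1454 + 116) = √(168499/1454) = √244997546/1454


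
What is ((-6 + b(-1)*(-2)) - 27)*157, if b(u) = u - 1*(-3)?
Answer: -5809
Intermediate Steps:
b(u) = 3 + u (b(u) = u + 3 = 3 + u)
((-6 + b(-1)*(-2)) - 27)*157 = ((-6 + (3 - 1)*(-2)) - 27)*157 = ((-6 + 2*(-2)) - 27)*157 = ((-6 - 4) - 27)*157 = (-10 - 27)*157 = -37*157 = -5809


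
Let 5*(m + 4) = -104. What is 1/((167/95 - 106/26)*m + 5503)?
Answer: 6175/34336161 ≈ 0.00017984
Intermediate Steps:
m = -124/5 (m = -4 + (⅕)*(-104) = -4 - 104/5 = -124/5 ≈ -24.800)
1/((167/95 - 106/26)*m + 5503) = 1/((167/95 - 106/26)*(-124/5) + 5503) = 1/((167*(1/95) - 106*1/26)*(-124/5) + 5503) = 1/((167/95 - 53/13)*(-124/5) + 5503) = 1/(-2864/1235*(-124/5) + 5503) = 1/(355136/6175 + 5503) = 1/(34336161/6175) = 6175/34336161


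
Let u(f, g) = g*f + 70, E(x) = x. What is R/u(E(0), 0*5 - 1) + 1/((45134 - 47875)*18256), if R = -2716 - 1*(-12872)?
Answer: 36300225179/250198480 ≈ 145.09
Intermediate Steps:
u(f, g) = 70 + f*g (u(f, g) = f*g + 70 = 70 + f*g)
R = 10156 (R = -2716 + 12872 = 10156)
R/u(E(0), 0*5 - 1) + 1/((45134 - 47875)*18256) = 10156/(70 + 0*(0*5 - 1)) + 1/((45134 - 47875)*18256) = 10156/(70 + 0*(0 - 1)) + (1/18256)/(-2741) = 10156/(70 + 0*(-1)) - 1/2741*1/18256 = 10156/(70 + 0) - 1/50039696 = 10156/70 - 1/50039696 = 10156*(1/70) - 1/50039696 = 5078/35 - 1/50039696 = 36300225179/250198480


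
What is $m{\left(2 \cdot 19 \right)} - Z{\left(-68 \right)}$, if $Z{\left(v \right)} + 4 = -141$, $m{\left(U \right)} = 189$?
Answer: $334$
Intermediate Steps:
$Z{\left(v \right)} = -145$ ($Z{\left(v \right)} = -4 - 141 = -145$)
$m{\left(2 \cdot 19 \right)} - Z{\left(-68 \right)} = 189 - -145 = 189 + 145 = 334$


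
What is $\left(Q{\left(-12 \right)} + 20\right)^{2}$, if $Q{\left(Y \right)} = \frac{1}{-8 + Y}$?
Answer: $\frac{159201}{400} \approx 398.0$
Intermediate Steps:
$\left(Q{\left(-12 \right)} + 20\right)^{2} = \left(\frac{1}{-8 - 12} + 20\right)^{2} = \left(\frac{1}{-20} + 20\right)^{2} = \left(- \frac{1}{20} + 20\right)^{2} = \left(\frac{399}{20}\right)^{2} = \frac{159201}{400}$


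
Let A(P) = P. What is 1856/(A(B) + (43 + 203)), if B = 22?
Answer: 464/67 ≈ 6.9254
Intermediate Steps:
1856/(A(B) + (43 + 203)) = 1856/(22 + (43 + 203)) = 1856/(22 + 246) = 1856/268 = 1856*(1/268) = 464/67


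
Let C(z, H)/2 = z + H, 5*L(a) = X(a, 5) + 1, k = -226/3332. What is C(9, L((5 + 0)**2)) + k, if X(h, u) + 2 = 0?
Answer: 146043/8330 ≈ 17.532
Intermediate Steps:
X(h, u) = -2 (X(h, u) = -2 + 0 = -2)
k = -113/1666 (k = -226*1/3332 = -113/1666 ≈ -0.067827)
L(a) = -1/5 (L(a) = (-2 + 1)/5 = (1/5)*(-1) = -1/5)
C(z, H) = 2*H + 2*z (C(z, H) = 2*(z + H) = 2*(H + z) = 2*H + 2*z)
C(9, L((5 + 0)**2)) + k = (2*(-1/5) + 2*9) - 113/1666 = (-2/5 + 18) - 113/1666 = 88/5 - 113/1666 = 146043/8330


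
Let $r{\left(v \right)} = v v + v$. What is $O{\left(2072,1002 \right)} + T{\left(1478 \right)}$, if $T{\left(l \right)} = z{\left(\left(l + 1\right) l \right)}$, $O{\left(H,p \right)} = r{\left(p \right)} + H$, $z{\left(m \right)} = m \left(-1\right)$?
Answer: $-1178884$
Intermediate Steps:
$z{\left(m \right)} = - m$
$r{\left(v \right)} = v + v^{2}$ ($r{\left(v \right)} = v^{2} + v = v + v^{2}$)
$O{\left(H,p \right)} = H + p \left(1 + p\right)$ ($O{\left(H,p \right)} = p \left(1 + p\right) + H = H + p \left(1 + p\right)$)
$T{\left(l \right)} = - l \left(1 + l\right)$ ($T{\left(l \right)} = - \left(l + 1\right) l = - \left(1 + l\right) l = - l \left(1 + l\right)$)
$O{\left(2072,1002 \right)} + T{\left(1478 \right)} = \left(2072 + 1002 \left(1 + 1002\right)\right) - 1478 \left(1 + 1478\right) = \left(2072 + 1002 \cdot 1003\right) - 1478 \cdot 1479 = \left(2072 + 1005006\right) - 2185962 = 1007078 - 2185962 = -1178884$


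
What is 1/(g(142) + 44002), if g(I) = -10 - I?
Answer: 1/43850 ≈ 2.2805e-5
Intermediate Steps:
1/(g(142) + 44002) = 1/((-10 - 1*142) + 44002) = 1/((-10 - 142) + 44002) = 1/(-152 + 44002) = 1/43850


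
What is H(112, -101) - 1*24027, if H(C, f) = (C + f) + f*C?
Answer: -35328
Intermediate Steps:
H(C, f) = C + f + C*f (H(C, f) = (C + f) + C*f = C + f + C*f)
H(112, -101) - 1*24027 = (112 - 101 + 112*(-101)) - 1*24027 = (112 - 101 - 11312) - 24027 = -11301 - 24027 = -35328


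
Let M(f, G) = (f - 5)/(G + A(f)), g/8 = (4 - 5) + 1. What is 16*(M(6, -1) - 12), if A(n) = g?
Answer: -208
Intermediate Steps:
g = 0 (g = 8*((4 - 5) + 1) = 8*(-1 + 1) = 8*0 = 0)
A(n) = 0
M(f, G) = (-5 + f)/G (M(f, G) = (f - 5)/(G + 0) = (-5 + f)/G)
16*(M(6, -1) - 12) = 16*((-5 + 6)/(-1) - 12) = 16*(-1*1 - 12) = 16*(-1 - 12) = 16*(-13) = -208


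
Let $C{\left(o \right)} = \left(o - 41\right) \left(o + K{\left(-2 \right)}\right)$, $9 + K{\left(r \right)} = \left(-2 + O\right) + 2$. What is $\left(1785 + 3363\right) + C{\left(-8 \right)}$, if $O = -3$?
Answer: $6128$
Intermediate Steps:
$K{\left(r \right)} = -12$ ($K{\left(r \right)} = -9 + \left(\left(-2 - 3\right) + 2\right) = -9 + \left(-5 + 2\right) = -9 - 3 = -12$)
$C{\left(o \right)} = \left(-41 + o\right) \left(-12 + o\right)$ ($C{\left(o \right)} = \left(o - 41\right) \left(o - 12\right) = \left(o - 41\right) \left(-12 + o\right) = \left(-41 + o\right) \left(-12 + o\right)$)
$\left(1785 + 3363\right) + C{\left(-8 \right)} = \left(1785 + 3363\right) + \left(492 + \left(-8\right)^{2} - -424\right) = 5148 + \left(492 + 64 + 424\right) = 5148 + 980 = 6128$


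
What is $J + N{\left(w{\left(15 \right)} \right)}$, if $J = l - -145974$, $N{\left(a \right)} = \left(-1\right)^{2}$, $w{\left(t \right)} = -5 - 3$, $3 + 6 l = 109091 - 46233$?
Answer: $\frac{938705}{6} \approx 1.5645 \cdot 10^{5}$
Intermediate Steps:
$l = \frac{62855}{6}$ ($l = - \frac{1}{2} + \frac{109091 - 46233}{6} = - \frac{1}{2} + \frac{1}{6} \cdot 62858 = - \frac{1}{2} + \frac{31429}{3} = \frac{62855}{6} \approx 10476.0$)
$w{\left(t \right)} = -8$ ($w{\left(t \right)} = -5 - 3 = -8$)
$N{\left(a \right)} = 1$
$J = \frac{938699}{6}$ ($J = \frac{62855}{6} - -145974 = \frac{62855}{6} + 145974 = \frac{938699}{6} \approx 1.5645 \cdot 10^{5}$)
$J + N{\left(w{\left(15 \right)} \right)} = \frac{938699}{6} + 1 = \frac{938705}{6}$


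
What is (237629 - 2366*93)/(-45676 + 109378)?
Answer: 17591/63702 ≈ 0.27614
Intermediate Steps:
(237629 - 2366*93)/(-45676 + 109378) = (237629 - 220038)/63702 = 17591*(1/63702) = 17591/63702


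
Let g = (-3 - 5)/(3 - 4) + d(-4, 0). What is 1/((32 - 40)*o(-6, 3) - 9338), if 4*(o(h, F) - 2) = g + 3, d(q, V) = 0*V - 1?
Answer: -1/9374 ≈ -0.00010668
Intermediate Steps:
d(q, V) = -1 (d(q, V) = 0 - 1 = -1)
g = 7 (g = (-3 - 5)/(3 - 4) - 1 = -8/(-1) - 1 = -8*(-1) - 1 = 8 - 1 = 7)
o(h, F) = 9/2 (o(h, F) = 2 + (7 + 3)/4 = 2 + (¼)*10 = 2 + 5/2 = 9/2)
1/((32 - 40)*o(-6, 3) - 9338) = 1/((32 - 40)*(9/2) - 9338) = 1/(-8*9/2 - 9338) = 1/(-36 - 9338) = 1/(-9374) = -1/9374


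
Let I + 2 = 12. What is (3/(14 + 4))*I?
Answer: 5/3 ≈ 1.6667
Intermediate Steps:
I = 10 (I = -2 + 12 = 10)
(3/(14 + 4))*I = (3/(14 + 4))*10 = (3/18)*10 = ((1/18)*3)*10 = (⅙)*10 = 5/3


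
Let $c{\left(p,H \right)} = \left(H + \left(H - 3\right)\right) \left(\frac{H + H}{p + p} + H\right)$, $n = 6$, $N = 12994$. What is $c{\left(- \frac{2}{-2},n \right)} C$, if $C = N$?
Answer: $1403352$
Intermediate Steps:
$C = 12994$
$c{\left(p,H \right)} = \left(-3 + 2 H\right) \left(H + \frac{H}{p}\right)$ ($c{\left(p,H \right)} = \left(H + \left(-3 + H\right)\right) \left(\frac{2 H}{2 p} + H\right) = \left(-3 + 2 H\right) \left(2 H \frac{1}{2 p} + H\right) = \left(-3 + 2 H\right) \left(\frac{H}{p} + H\right) = \left(-3 + 2 H\right) \left(H + \frac{H}{p}\right)$)
$c{\left(- \frac{2}{-2},n \right)} C = \frac{6 \left(-3 + 2 \cdot 6 + - \frac{2}{-2} \left(-3 + 2 \cdot 6\right)\right)}{\left(-2\right) \frac{1}{-2}} \cdot 12994 = \frac{6 \left(-3 + 12 + \left(-2\right) \left(- \frac{1}{2}\right) \left(-3 + 12\right)\right)}{\left(-2\right) \left(- \frac{1}{2}\right)} 12994 = \frac{6 \left(-3 + 12 + 1 \cdot 9\right)}{1} \cdot 12994 = 6 \cdot 1 \left(-3 + 12 + 9\right) 12994 = 6 \cdot 1 \cdot 18 \cdot 12994 = 108 \cdot 12994 = 1403352$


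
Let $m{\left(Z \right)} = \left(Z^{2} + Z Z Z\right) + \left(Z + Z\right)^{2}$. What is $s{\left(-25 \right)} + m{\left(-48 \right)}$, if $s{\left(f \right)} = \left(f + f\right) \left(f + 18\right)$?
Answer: $-98722$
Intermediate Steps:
$s{\left(f \right)} = 2 f \left(18 + f\right)$
$m{\left(Z \right)} = Z^{3} + 5 Z^{2}$ ($m{\left(Z \right)} = \left(Z^{2} + Z^{2} Z\right) + \left(2 Z\right)^{2} = \left(Z^{2} + Z^{3}\right) + 4 Z^{2} = Z^{3} + 5 Z^{2}$)
$s{\left(-25 \right)} + m{\left(-48 \right)} = 2 \left(-25\right) \left(18 - 25\right) + \left(-48\right)^{2} \left(5 - 48\right) = 2 \left(-25\right) \left(-7\right) + 2304 \left(-43\right) = 350 - 99072 = -98722$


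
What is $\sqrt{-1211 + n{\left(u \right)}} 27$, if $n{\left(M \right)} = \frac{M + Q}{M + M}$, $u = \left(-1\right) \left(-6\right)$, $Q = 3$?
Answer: $\frac{27 i \sqrt{4841}}{2} \approx 939.29 i$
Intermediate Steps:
$u = 6$
$n{\left(M \right)} = \frac{3 + M}{2 M}$ ($n{\left(M \right)} = \frac{M + 3}{M + M} = \frac{3 + M}{2 M}$)
$\sqrt{-1211 + n{\left(u \right)}} 27 = \sqrt{-1211 + \frac{3 + 6}{2 \cdot 6}} \cdot 27 = \sqrt{-1211 + \frac{1}{2} \cdot \frac{1}{6} \cdot 9} \cdot 27 = \sqrt{-1211 + \frac{3}{4}} \cdot 27 = \sqrt{- \frac{4841}{4}} \cdot 27 = \frac{i \sqrt{4841}}{2} \cdot 27 = \frac{27 i \sqrt{4841}}{2}$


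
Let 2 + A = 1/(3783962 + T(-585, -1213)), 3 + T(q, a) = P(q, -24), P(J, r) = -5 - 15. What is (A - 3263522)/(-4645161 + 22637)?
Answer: 12348975741035/17491348842036 ≈ 0.70601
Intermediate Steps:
P(J, r) = -20
T(q, a) = -23 (T(q, a) = -3 - 20 = -23)
A = -7567877/3783939 (A = -2 + 1/(3783962 - 23) = -2 + 1/3783939 = -7567877/3783939 ≈ -2.0000)
(A - 3263522)/(-4645161 + 22637) = (-7567877/3783939 - 3263522)/(-4645161 + 22637) = -12348975741035/3783939/(-4622524) = -12348975741035/3783939*(-1/4622524) = 12348975741035/17491348842036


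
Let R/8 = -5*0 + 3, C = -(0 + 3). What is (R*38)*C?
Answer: -2736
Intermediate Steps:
C = -3 (C = -1*3 = -3)
R = 24 (R = 8*(-5*0 + 3) = 8*(0 + 3) = 8*3 = 24)
(R*38)*C = (24*38)*(-3) = 912*(-3) = -2736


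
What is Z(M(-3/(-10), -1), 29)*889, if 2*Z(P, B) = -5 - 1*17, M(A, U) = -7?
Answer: -9779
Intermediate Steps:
Z(P, B) = -11 (Z(P, B) = (-5 - 1*17)/2 = (-5 - 17)/2 = (½)*(-22) = -11)
Z(M(-3/(-10), -1), 29)*889 = -11*889 = -9779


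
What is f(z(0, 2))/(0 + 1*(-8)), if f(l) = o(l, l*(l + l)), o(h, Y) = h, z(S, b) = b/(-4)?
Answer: 1/16 ≈ 0.062500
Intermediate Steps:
z(S, b) = -b/4 (z(S, b) = b*(-1/4) = -b/4)
f(l) = l
f(z(0, 2))/(0 + 1*(-8)) = (-1/4*2)/(0 + 1*(-8)) = -1/(2*(0 - 8)) = -1/2/(-8) = -1/2*(-1/8) = 1/16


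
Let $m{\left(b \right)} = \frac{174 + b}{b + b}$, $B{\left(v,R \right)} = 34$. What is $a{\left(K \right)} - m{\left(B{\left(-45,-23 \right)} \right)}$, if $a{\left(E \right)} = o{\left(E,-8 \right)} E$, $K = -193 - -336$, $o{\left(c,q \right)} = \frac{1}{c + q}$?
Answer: $- \frac{4589}{2295} \approx -1.9996$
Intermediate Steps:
$K = 143$ ($K = -193 + 336 = 143$)
$m{\left(b \right)} = \frac{174 + b}{2 b}$
$a{\left(E \right)} = \frac{E}{-8 + E}$ ($a{\left(E \right)} = \frac{E}{E - 8} = \frac{E}{-8 + E}$)
$a{\left(K \right)} - m{\left(B{\left(-45,-23 \right)} \right)} = \frac{143}{-8 + 143} - \frac{174 + 34}{2 \cdot 34} = \frac{143}{135} - \frac{1}{2} \cdot \frac{1}{34} \cdot 208 = 143 \cdot \frac{1}{135} - \frac{52}{17} = \frac{143}{135} - \frac{52}{17} = - \frac{4589}{2295}$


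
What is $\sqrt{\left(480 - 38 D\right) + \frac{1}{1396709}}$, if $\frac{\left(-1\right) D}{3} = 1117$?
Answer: $\frac{\sqrt{690711487675847}}{73511} \approx 357.52$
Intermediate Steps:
$D = -3351$ ($D = \left(-3\right) 1117 = -3351$)
$\sqrt{\left(480 - 38 D\right) + \frac{1}{1396709}} = \sqrt{\left(480 - -127338\right) + \frac{1}{1396709}} = \sqrt{\left(480 + 127338\right) + \frac{1}{1396709}} = \sqrt{127818 + \frac{1}{1396709}} = \sqrt{\frac{178524550963}{1396709}} = \frac{\sqrt{690711487675847}}{73511}$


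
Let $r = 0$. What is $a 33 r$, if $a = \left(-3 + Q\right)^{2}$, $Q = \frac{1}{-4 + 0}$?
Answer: $0$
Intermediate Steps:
$Q = - \frac{1}{4}$ ($Q = \frac{1}{-4} = - \frac{1}{4} \approx -0.25$)
$a = \frac{169}{16}$ ($a = \left(-3 - \frac{1}{4}\right)^{2} = \left(- \frac{13}{4}\right)^{2} = \frac{169}{16} \approx 10.563$)
$a 33 r = \frac{169}{16} \cdot 33 \cdot 0 = \frac{5577}{16} \cdot 0 = 0$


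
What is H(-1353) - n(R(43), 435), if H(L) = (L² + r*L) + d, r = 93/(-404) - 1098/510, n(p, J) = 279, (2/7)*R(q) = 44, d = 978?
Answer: 62997842181/34340 ≈ 1.8345e+6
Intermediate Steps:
R(q) = 154 (R(q) = (7/2)*44 = 154)
r = -81837/34340 (r = 93*(-1/404) - 1098*1/510 = -93/404 - 183/85 = -81837/34340 ≈ -2.3831)
H(L) = 978 + L² - 81837*L/34340 (H(L) = (L² - 81837*L/34340) + 978 = 978 + L² - 81837*L/34340)
H(-1353) - n(R(43), 435) = (978 + (-1353)² - 81837/34340*(-1353)) - 1*279 = (978 + 1830609 + 110725461/34340) - 279 = 63007423041/34340 - 279 = 62997842181/34340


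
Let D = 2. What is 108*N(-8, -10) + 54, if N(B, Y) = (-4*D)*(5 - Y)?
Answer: -12906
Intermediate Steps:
N(B, Y) = -40 + 8*Y (N(B, Y) = (-4*2)*(5 - Y) = -8*(5 - Y) = -40 + 8*Y)
108*N(-8, -10) + 54 = 108*(-40 + 8*(-10)) + 54 = 108*(-40 - 80) + 54 = 108*(-120) + 54 = -12960 + 54 = -12906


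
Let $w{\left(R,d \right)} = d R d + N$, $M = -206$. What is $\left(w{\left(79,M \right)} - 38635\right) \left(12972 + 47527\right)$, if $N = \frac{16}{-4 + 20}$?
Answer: $200482191190$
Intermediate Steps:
$N = 1$ ($N = \frac{16}{16} = 16 \cdot \frac{1}{16} = 1$)
$w{\left(R,d \right)} = 1 + R d^{2}$ ($w{\left(R,d \right)} = d R d + 1 = R d d + 1 = R d^{2} + 1 = 1 + R d^{2}$)
$\left(w{\left(79,M \right)} - 38635\right) \left(12972 + 47527\right) = \left(\left(1 + 79 \left(-206\right)^{2}\right) - 38635\right) \left(12972 + 47527\right) = \left(\left(1 + 79 \cdot 42436\right) - 38635\right) 60499 = \left(\left(1 + 3352444\right) - 38635\right) 60499 = \left(3352445 - 38635\right) 60499 = 3313810 \cdot 60499 = 200482191190$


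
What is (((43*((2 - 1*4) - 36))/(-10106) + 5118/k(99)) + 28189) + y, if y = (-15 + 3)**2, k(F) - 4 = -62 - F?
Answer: 22451430908/793321 ≈ 28301.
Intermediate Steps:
k(F) = -58 - F (k(F) = 4 + (-62 - F) = -58 - F)
y = 144 (y = (-12)**2 = 144)
(((43*((2 - 1*4) - 36))/(-10106) + 5118/k(99)) + 28189) + y = (((43*((2 - 1*4) - 36))/(-10106) + 5118/(-58 - 1*99)) + 28189) + 144 = (((43*((2 - 4) - 36))*(-1/10106) + 5118/(-58 - 99)) + 28189) + 144 = (((43*(-2 - 36))*(-1/10106) + 5118/(-157)) + 28189) + 144 = (((43*(-38))*(-1/10106) + 5118*(-1/157)) + 28189) + 144 = ((-1634*(-1/10106) - 5118/157) + 28189) + 144 = ((817/5053 - 5118/157) + 28189) + 144 = (-25732985/793321 + 28189) + 144 = 22337192684/793321 + 144 = 22451430908/793321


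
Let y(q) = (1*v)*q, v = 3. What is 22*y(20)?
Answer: 1320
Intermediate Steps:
y(q) = 3*q (y(q) = (1*3)*q = 3*q)
22*y(20) = 22*(3*20) = 22*60 = 1320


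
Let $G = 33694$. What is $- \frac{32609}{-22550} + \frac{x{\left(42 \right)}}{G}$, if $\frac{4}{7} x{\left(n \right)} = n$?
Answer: $\frac{1100385071}{759799700} \approx 1.4483$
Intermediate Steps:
$x{\left(n \right)} = \frac{7 n}{4}$
$- \frac{32609}{-22550} + \frac{x{\left(42 \right)}}{G} = - \frac{32609}{-22550} + \frac{\frac{7}{4} \cdot 42}{33694} = \left(-32609\right) \left(- \frac{1}{22550}\right) + \frac{147}{2} \cdot \frac{1}{33694} = \frac{32609}{22550} + \frac{147}{67388} = \frac{1100385071}{759799700}$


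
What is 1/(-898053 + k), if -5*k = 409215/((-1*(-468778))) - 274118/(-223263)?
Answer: -523303913070/469954868907309059 ≈ -1.1135e-6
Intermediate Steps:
k = -219863056349/523303913070 (k = -(409215/((-1*(-468778))) - 274118/(-223263))/5 = -(409215/468778 - 274118*(-1/223263))/5 = -(409215*(1/468778) + 274118/223263)/5 = -(409215/468778 + 274118/223263)/5 = -⅕*219863056349/104660782614 = -219863056349/523303913070 ≈ -0.42014)
1/(-898053 + k) = 1/(-898053 - 219863056349/523303913070) = 1/(-469954868907309059/523303913070) = -523303913070/469954868907309059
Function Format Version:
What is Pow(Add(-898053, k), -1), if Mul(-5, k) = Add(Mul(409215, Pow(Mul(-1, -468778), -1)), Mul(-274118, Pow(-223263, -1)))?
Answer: Rational(-523303913070, 469954868907309059) ≈ -1.1135e-6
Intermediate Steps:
k = Rational(-219863056349, 523303913070) (k = Mul(Rational(-1, 5), Add(Mul(409215, Pow(Mul(-1, -468778), -1)), Mul(-274118, Pow(-223263, -1)))) = Mul(Rational(-1, 5), Add(Mul(409215, Pow(468778, -1)), Mul(-274118, Rational(-1, 223263)))) = Mul(Rational(-1, 5), Add(Mul(409215, Rational(1, 468778)), Rational(274118, 223263))) = Mul(Rational(-1, 5), Add(Rational(409215, 468778), Rational(274118, 223263))) = Mul(Rational(-1, 5), Rational(219863056349, 104660782614)) = Rational(-219863056349, 523303913070) ≈ -0.42014)
Pow(Add(-898053, k), -1) = Pow(Add(-898053, Rational(-219863056349, 523303913070)), -1) = Pow(Rational(-469954868907309059, 523303913070), -1) = Rational(-523303913070, 469954868907309059)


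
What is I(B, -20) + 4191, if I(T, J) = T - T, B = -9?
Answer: 4191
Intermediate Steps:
I(T, J) = 0
I(B, -20) + 4191 = 0 + 4191 = 4191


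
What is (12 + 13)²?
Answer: 625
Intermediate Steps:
(12 + 13)² = 25² = 625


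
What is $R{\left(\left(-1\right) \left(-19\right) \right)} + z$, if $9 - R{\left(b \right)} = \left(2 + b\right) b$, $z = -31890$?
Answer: $-32280$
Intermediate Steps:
$R{\left(b \right)} = 9 - b \left(2 + b\right)$ ($R{\left(b \right)} = 9 - \left(2 + b\right) b = 9 - b \left(2 + b\right)$)
$R{\left(\left(-1\right) \left(-19\right) \right)} + z = \left(9 - \left(\left(-1\right) \left(-19\right)\right)^{2} - 2 \left(\left(-1\right) \left(-19\right)\right)\right) - 31890 = \left(9 - 19^{2} - 38\right) - 31890 = \left(9 - 361 - 38\right) - 31890 = -390 - 31890 = -32280$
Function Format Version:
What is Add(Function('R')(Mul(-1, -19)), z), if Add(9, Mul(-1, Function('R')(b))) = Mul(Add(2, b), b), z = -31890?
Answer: -32280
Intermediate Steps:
Function('R')(b) = Add(9, Mul(-1, b, Add(2, b))) (Function('R')(b) = Add(9, Mul(-1, Mul(Add(2, b), b))) = Add(9, Mul(-1, Mul(b, Add(2, b)))) = Add(9, Mul(-1, b, Add(2, b))))
Add(Function('R')(Mul(-1, -19)), z) = Add(Add(9, Mul(-1, Pow(Mul(-1, -19), 2)), Mul(-2, Mul(-1, -19))), -31890) = Add(Add(9, Mul(-1, Pow(19, 2)), Mul(-2, 19)), -31890) = Add(Add(9, Mul(-1, 361), -38), -31890) = Add(Add(9, -361, -38), -31890) = Add(-390, -31890) = -32280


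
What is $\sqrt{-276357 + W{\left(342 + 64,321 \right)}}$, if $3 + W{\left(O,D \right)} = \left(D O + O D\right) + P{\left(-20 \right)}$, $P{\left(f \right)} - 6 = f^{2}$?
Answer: $i \sqrt{15302} \approx 123.7 i$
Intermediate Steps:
$P{\left(f \right)} = 6 + f^{2}$
$W{\left(O,D \right)} = 403 + 2 D O$ ($W{\left(O,D \right)} = -3 + \left(\left(D O + O D\right) + \left(6 + \left(-20\right)^{2}\right)\right) = -3 + \left(\left(D O + D O\right) + \left(6 + 400\right)\right) = -3 + \left(2 D O + 406\right) = -3 + \left(406 + 2 D O\right) = 403 + 2 D O$)
$\sqrt{-276357 + W{\left(342 + 64,321 \right)}} = \sqrt{-276357 + \left(403 + 2 \cdot 321 \left(342 + 64\right)\right)} = \sqrt{-276357 + \left(403 + 2 \cdot 321 \cdot 406\right)} = \sqrt{-276357 + \left(403 + 260652\right)} = \sqrt{-276357 + 261055} = \sqrt{-15302} = i \sqrt{15302}$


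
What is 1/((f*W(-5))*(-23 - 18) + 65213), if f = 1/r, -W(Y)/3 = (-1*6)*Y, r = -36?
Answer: 2/130221 ≈ 1.5358e-5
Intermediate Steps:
W(Y) = 18*Y (W(Y) = -3*(-1*6)*Y = -(-18)*Y = 18*Y)
f = -1/36 (f = 1/(-36) = -1/36 ≈ -0.027778)
1/((f*W(-5))*(-23 - 18) + 65213) = 1/((-(-5)/2)*(-23 - 18) + 65213) = 1/(-1/36*(-90)*(-41) + 65213) = 1/((5/2)*(-41) + 65213) = 1/(-205/2 + 65213) = 1/(130221/2) = 2/130221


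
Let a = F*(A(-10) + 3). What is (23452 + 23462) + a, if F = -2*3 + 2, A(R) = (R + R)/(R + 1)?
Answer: 422038/9 ≈ 46893.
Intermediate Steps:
A(R) = 2*R/(1 + R) (A(R) = (2*R)/(1 + R) = 2*R/(1 + R))
F = -4 (F = -6 + 2 = -4)
a = -188/9 (a = -4*(2*(-10)/(1 - 10) + 3) = -4*(2*(-10)/(-9) + 3) = -4*(2*(-10)*(-1/9) + 3) = -4*(20/9 + 3) = -4*47/9 = -188/9 ≈ -20.889)
(23452 + 23462) + a = (23452 + 23462) - 188/9 = 46914 - 188/9 = 422038/9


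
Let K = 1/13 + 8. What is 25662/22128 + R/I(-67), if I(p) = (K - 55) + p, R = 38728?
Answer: -1850440995/5461928 ≈ -338.79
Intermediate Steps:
K = 105/13 (K = 1/13 + 8 = 105/13 ≈ 8.0769)
I(p) = -610/13 + p (I(p) = (105/13 - 55) + p = -610/13 + p)
25662/22128 + R/I(-67) = 25662/22128 + 38728/(-610/13 - 67) = 25662*(1/22128) + 38728/(-1481/13) = 4277/3688 + 38728*(-13/1481) = 4277/3688 - 503464/1481 = -1850440995/5461928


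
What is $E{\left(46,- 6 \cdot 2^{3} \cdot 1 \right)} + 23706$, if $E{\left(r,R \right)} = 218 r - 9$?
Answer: $33725$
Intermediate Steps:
$E{\left(r,R \right)} = -9 + 218 r$
$E{\left(46,- 6 \cdot 2^{3} \cdot 1 \right)} + 23706 = \left(-9 + 218 \cdot 46\right) + 23706 = \left(-9 + 10028\right) + 23706 = 10019 + 23706 = 33725$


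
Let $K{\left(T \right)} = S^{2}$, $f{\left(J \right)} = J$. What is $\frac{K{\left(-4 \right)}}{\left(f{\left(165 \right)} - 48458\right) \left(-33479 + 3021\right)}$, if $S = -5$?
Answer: $\frac{25}{1470908194} \approx 1.6996 \cdot 10^{-8}$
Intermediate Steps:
$K{\left(T \right)} = 25$ ($K{\left(T \right)} = \left(-5\right)^{2} = 25$)
$\frac{K{\left(-4 \right)}}{\left(f{\left(165 \right)} - 48458\right) \left(-33479 + 3021\right)} = \frac{25}{\left(165 - 48458\right) \left(-33479 + 3021\right)} = \frac{25}{\left(-48293\right) \left(-30458\right)} = \frac{25}{1470908194}$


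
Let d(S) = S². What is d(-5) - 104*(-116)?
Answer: 12089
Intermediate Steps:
d(-5) - 104*(-116) = (-5)² - 104*(-116) = 25 + 12064 = 12089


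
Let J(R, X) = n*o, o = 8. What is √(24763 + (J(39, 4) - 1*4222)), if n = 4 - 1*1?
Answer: 3*√2285 ≈ 143.41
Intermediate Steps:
n = 3 (n = 4 - 1 = 3)
J(R, X) = 24 (J(R, X) = 3*8 = 24)
√(24763 + (J(39, 4) - 1*4222)) = √(24763 + (24 - 1*4222)) = √(24763 + (24 - 4222)) = √(24763 - 4198) = √20565 = 3*√2285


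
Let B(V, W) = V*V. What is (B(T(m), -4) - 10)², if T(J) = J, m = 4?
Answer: 36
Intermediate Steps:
B(V, W) = V²
(B(T(m), -4) - 10)² = (4² - 10)² = (16 - 10)² = 6² = 36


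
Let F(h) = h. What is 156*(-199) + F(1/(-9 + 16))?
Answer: -217307/7 ≈ -31044.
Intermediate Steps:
156*(-199) + F(1/(-9 + 16)) = 156*(-199) + 1/(-9 + 16) = -31044 + 1/7 = -31044 + ⅐ = -217307/7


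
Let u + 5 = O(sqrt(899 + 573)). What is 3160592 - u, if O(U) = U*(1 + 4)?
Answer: 3160597 - 40*sqrt(23) ≈ 3.1604e+6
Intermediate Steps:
O(U) = 5*U (O(U) = U*5 = 5*U)
u = -5 + 40*sqrt(23) (u = -5 + 5*sqrt(899 + 573) = -5 + 5*sqrt(1472) = -5 + 5*(8*sqrt(23)) = -5 + 40*sqrt(23) ≈ 186.83)
3160592 - u = 3160592 - (-5 + 40*sqrt(23)) = 3160592 + (5 - 40*sqrt(23)) = 3160597 - 40*sqrt(23)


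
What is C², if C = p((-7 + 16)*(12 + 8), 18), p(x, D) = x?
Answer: 32400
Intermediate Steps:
C = 180 (C = (-7 + 16)*(12 + 8) = 9*20 = 180)
C² = 180² = 32400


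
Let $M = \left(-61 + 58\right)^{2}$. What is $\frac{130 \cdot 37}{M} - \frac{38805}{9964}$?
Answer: $\frac{47577595}{89676} \approx 530.55$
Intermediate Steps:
$M = 9$ ($M = \left(-3\right)^{2} = 9$)
$\frac{130 \cdot 37}{M} - \frac{38805}{9964} = \frac{130 \cdot 37}{9} - \frac{38805}{9964} = 4810 \cdot \frac{1}{9} - \frac{38805}{9964} = \frac{4810}{9} - \frac{38805}{9964} = \frac{47577595}{89676}$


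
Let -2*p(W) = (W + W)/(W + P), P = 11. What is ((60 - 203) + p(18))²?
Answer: 17347225/841 ≈ 20627.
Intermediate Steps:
p(W) = -W/(11 + W) (p(W) = -(W + W)/(2*(W + 11)) = -2*W/(2*(11 + W)) = -W/(11 + W))
((60 - 203) + p(18))² = ((60 - 203) - 1*18/(11 + 18))² = (-143 - 1*18/29)² = (-143 - 1*18*1/29)² = (-143 - 18/29)² = (-4165/29)² = 17347225/841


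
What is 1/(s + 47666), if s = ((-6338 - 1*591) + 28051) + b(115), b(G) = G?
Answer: 1/68903 ≈ 1.4513e-5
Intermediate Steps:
s = 21237 (s = ((-6338 - 1*591) + 28051) + 115 = ((-6338 - 591) + 28051) + 115 = (-6929 + 28051) + 115 = 21122 + 115 = 21237)
1/(s + 47666) = 1/(21237 + 47666) = 1/68903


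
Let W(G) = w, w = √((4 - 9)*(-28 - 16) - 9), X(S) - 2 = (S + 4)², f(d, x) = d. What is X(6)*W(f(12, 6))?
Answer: 102*√211 ≈ 1481.6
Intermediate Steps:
X(S) = 2 + (4 + S)² (X(S) = 2 + (S + 4)² = 2 + (4 + S)²)
w = √211 (w = √(-5*(-44) - 9) = √(220 - 9) = √211 ≈ 14.526)
W(G) = √211
X(6)*W(f(12, 6)) = (2 + (4 + 6)²)*√211 = (2 + 10²)*√211 = (2 + 100)*√211 = 102*√211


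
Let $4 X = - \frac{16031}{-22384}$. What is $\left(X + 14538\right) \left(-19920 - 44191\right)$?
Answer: $- \frac{83452673170289}{89536} \approx -9.3206 \cdot 10^{8}$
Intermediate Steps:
$X = \frac{16031}{89536}$ ($X = \frac{\left(-16031\right) \frac{1}{-22384}}{4} = \frac{\left(-16031\right) \left(- \frac{1}{22384}\right)}{4} = \frac{1}{4} \cdot \frac{16031}{22384} = \frac{16031}{89536} \approx 0.17905$)
$\left(X + 14538\right) \left(-19920 - 44191\right) = \left(\frac{16031}{89536} + 14538\right) \left(-19920 - 44191\right) = \frac{1301690399}{89536} \left(-64111\right) = - \frac{83452673170289}{89536}$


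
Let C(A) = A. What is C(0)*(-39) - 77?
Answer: -77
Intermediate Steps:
C(0)*(-39) - 77 = 0*(-39) - 77 = 0 - 77 = -77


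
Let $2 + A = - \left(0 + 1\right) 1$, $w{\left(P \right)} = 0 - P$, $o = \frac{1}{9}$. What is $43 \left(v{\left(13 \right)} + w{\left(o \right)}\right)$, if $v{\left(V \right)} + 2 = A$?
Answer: $- \frac{1978}{9} \approx -219.78$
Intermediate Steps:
$o = \frac{1}{9} \approx 0.11111$
$w{\left(P \right)} = - P$
$A = -3$ ($A = -2 - \left(0 + 1\right) 1 = -2 - 1 \cdot 1 = -2 - 1 = -3$)
$v{\left(V \right)} = -5$ ($v{\left(V \right)} = -2 - 3 = -5$)
$43 \left(v{\left(13 \right)} + w{\left(o \right)}\right) = 43 \left(-5 - \frac{1}{9}\right) = 43 \left(- \frac{46}{9}\right) = - \frac{1978}{9}$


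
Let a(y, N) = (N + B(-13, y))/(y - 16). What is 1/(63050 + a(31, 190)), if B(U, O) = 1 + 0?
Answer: 15/945941 ≈ 1.5857e-5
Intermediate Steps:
B(U, O) = 1
a(y, N) = (1 + N)/(-16 + y) (a(y, N) = (N + 1)/(y - 16) = (1 + N)/(-16 + y))
1/(63050 + a(31, 190)) = 1/(63050 + (1 + 190)/(-16 + 31)) = 1/(63050 + 191/15) = 1/(945941/15) = 15/945941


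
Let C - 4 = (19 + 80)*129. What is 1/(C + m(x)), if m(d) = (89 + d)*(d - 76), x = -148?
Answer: 1/25991 ≈ 3.8475e-5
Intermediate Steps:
m(d) = (-76 + d)*(89 + d) (m(d) = (89 + d)*(-76 + d) = (-76 + d)*(89 + d))
C = 12775 (C = 4 + (19 + 80)*129 = 4 + 99*129 = 4 + 12771 = 12775)
1/(C + m(x)) = 1/(12775 + (-6764 + (-148)² + 13*(-148))) = 1/(12775 + (-6764 + 21904 - 1924)) = 1/(12775 + 13216) = 1/25991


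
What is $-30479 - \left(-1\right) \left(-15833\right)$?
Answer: $-46312$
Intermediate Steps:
$-30479 - \left(-1\right) \left(-15833\right) = -30479 - 15833 = -46312$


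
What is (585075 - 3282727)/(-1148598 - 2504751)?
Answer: 2697652/3653349 ≈ 0.73841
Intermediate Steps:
(585075 - 3282727)/(-1148598 - 2504751) = -2697652/(-3653349) = -2697652*(-1/3653349) = 2697652/3653349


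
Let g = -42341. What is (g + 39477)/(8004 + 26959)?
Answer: -2864/34963 ≈ -0.081915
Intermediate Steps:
(g + 39477)/(8004 + 26959) = (-42341 + 39477)/(8004 + 26959) = -2864/34963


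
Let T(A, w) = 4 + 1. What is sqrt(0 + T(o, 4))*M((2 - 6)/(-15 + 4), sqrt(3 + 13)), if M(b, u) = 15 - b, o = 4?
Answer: 161*sqrt(5)/11 ≈ 32.728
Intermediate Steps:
T(A, w) = 5
sqrt(0 + T(o, 4))*M((2 - 6)/(-15 + 4), sqrt(3 + 13)) = sqrt(0 + 5)*(15 - (2 - 6)/(-15 + 4)) = sqrt(5)*(15 - (-4)/(-11)) = sqrt(5)*(15 - (-4)*(-1)/11) = sqrt(5)*(15 - 1*4/11) = sqrt(5)*(15 - 4/11) = sqrt(5)*(161/11) = 161*sqrt(5)/11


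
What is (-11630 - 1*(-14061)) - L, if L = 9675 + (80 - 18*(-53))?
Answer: -8278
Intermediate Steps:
L = 10709 (L = 9675 + (80 + 954) = 9675 + 1034 = 10709)
(-11630 - 1*(-14061)) - L = (-11630 - 1*(-14061)) - 1*10709 = (-11630 + 14061) - 10709 = 2431 - 10709 = -8278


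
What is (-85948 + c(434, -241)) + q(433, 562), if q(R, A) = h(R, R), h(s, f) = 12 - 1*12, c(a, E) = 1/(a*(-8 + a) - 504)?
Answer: -15847092239/184380 ≈ -85948.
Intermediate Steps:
c(a, E) = 1/(-504 + a*(-8 + a))
h(s, f) = 0 (h(s, f) = 12 - 12 = 0)
q(R, A) = 0
(-85948 + c(434, -241)) + q(433, 562) = (-85948 + 1/(-504 + 434² - 8*434)) + 0 = (-85948 + 1/(-504 + 188356 - 3472)) + 0 = (-85948 + 1/184380) + 0 = -15847092239/184380 + 0 = -15847092239/184380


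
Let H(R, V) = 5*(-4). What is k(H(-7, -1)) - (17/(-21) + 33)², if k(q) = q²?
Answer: -280576/441 ≈ -636.23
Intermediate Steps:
H(R, V) = -20
k(H(-7, -1)) - (17/(-21) + 33)² = (-20)² - (17/(-21) + 33)² = 400 - (17*(-1/21) + 33)² = 400 - (-17/21 + 33)² = 400 - (676/21)² = 400 - 1*456976/441 = 400 - 456976/441 = -280576/441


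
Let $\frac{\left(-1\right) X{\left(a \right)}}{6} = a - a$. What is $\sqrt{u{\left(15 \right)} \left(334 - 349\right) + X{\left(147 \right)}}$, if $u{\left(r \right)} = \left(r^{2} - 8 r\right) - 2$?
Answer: $i \sqrt{1545} \approx 39.307 i$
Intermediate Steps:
$u{\left(r \right)} = -2 + r^{2} - 8 r$
$X{\left(a \right)} = 0$ ($X{\left(a \right)} = - 6 \left(a - a\right) = \left(-6\right) 0 = 0$)
$\sqrt{u{\left(15 \right)} \left(334 - 349\right) + X{\left(147 \right)}} = \sqrt{\left(-2 + 15^{2} - 120\right) \left(334 - 349\right) + 0} = \sqrt{\left(-2 + 225 - 120\right) \left(-15\right) + 0} = \sqrt{103 \left(-15\right) + 0} = \sqrt{-1545 + 0} = \sqrt{-1545} = i \sqrt{1545}$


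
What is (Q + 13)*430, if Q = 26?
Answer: 16770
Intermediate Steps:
(Q + 13)*430 = (26 + 13)*430 = 39*430 = 16770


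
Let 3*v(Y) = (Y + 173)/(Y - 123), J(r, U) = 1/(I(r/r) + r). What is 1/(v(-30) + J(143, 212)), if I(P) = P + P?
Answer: -66555/20276 ≈ -3.2825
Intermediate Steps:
I(P) = 2*P
J(r, U) = 1/(2 + r) (J(r, U) = 1/(2*(r/r) + r) = 1/(2*1 + r) = 1/(2 + r))
v(Y) = (173 + Y)/(3*(-123 + Y)) (v(Y) = ((Y + 173)/(Y - 123))/3 = ((173 + Y)/(-123 + Y))/3 = (173 + Y)/(3*(-123 + Y)))
1/(v(-30) + J(143, 212)) = 1/((173 - 30)/(3*(-123 - 30)) + 1/(2 + 143)) = 1/((1/3)*143/(-153) + 1/145) = 1/((1/3)*(-1/153)*143 + 1/145) = 1/(-143/459 + 1/145) = 1/(-20276/66555) = -66555/20276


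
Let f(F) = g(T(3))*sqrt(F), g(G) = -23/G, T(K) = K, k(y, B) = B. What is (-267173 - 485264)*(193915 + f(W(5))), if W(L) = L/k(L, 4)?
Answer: -145908820855 + 17306051*sqrt(5)/6 ≈ -1.4590e+11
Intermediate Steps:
W(L) = L/4
f(F) = -23*sqrt(F)/3 (f(F) = (-23/3)*sqrt(F) = (-23*1/3)*sqrt(F) = -23*sqrt(F)/3)
(-267173 - 485264)*(193915 + f(W(5))) = (-267173 - 485264)*(193915 - 23*sqrt(5)/2/3) = -752437*(193915 - 23*sqrt(5)/6) = -145908820855 + 17306051*sqrt(5)/6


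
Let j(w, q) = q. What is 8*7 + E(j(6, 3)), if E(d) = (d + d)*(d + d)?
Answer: 92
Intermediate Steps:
E(d) = 4*d**2 (E(d) = (2*d)*(2*d) = 4*d**2)
8*7 + E(j(6, 3)) = 8*7 + 4*3**2 = 56 + 4*9 = 56 + 36 = 92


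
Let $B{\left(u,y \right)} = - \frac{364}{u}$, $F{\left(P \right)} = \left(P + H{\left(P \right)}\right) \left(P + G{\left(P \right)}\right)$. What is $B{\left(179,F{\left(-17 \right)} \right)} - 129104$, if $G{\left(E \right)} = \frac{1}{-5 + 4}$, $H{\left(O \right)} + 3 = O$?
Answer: $- \frac{23109980}{179} \approx -1.2911 \cdot 10^{5}$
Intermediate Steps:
$H{\left(O \right)} = -3 + O$
$G{\left(E \right)} = -1$ ($G{\left(E \right)} = \frac{1}{-1} = -1$)
$F{\left(P \right)} = \left(-1 + P\right) \left(-3 + 2 P\right)$ ($F{\left(P \right)} = \left(P + \left(-3 + P\right)\right) \left(P - 1\right) = \left(-3 + 2 P\right) \left(-1 + P\right) = \left(-1 + P\right) \left(-3 + 2 P\right)$)
$B{\left(179,F{\left(-17 \right)} \right)} - 129104 = - \frac{364}{179} - 129104 = - \frac{23109980}{179}$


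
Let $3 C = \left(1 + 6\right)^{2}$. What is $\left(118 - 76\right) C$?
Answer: $686$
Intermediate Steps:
$C = \frac{49}{3}$ ($C = \frac{\left(1 + 6\right)^{2}}{3} = \frac{7^{2}}{3} = \frac{1}{3} \cdot 49 = \frac{49}{3} \approx 16.333$)
$\left(118 - 76\right) C = \left(118 - 76\right) \frac{49}{3} = 42 \cdot \frac{49}{3} = 686$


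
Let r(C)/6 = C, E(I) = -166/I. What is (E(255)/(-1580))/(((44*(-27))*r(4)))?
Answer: -83/5743742400 ≈ -1.4451e-8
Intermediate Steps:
r(C) = 6*C
(E(255)/(-1580))/(((44*(-27))*r(4))) = (-166/255/(-1580))/(((44*(-27))*(6*4))) = (-166*1/255*(-1/1580))/((-1188*24)) = -166/255*(-1/1580)/(-28512) = (83/201450)*(-1/28512) = -83/5743742400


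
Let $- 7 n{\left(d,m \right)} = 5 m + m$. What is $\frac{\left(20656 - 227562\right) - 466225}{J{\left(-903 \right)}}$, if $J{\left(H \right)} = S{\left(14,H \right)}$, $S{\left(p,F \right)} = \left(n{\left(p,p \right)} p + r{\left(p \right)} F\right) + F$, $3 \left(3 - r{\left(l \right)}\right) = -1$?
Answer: $\frac{673131}{4081} \approx 164.94$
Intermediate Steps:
$r{\left(l \right)} = \frac{10}{3}$ ($r{\left(l \right)} = 3 - - \frac{1}{3} = 3 + \frac{1}{3} = \frac{10}{3}$)
$n{\left(d,m \right)} = - \frac{6 m}{7}$ ($n{\left(d,m \right)} = - \frac{5 m + m}{7} = - \frac{6 m}{7}$)
$S{\left(p,F \right)} = - \frac{6 p^{2}}{7} + \frac{13 F}{3}$ ($S{\left(p,F \right)} = \left(- \frac{6 p}{7} p + \frac{10 F}{3}\right) + F = \left(- \frac{6 p^{2}}{7} + \frac{10 F}{3}\right) + F = - \frac{6 p^{2}}{7} + \frac{13 F}{3}$)
$J{\left(H \right)} = -168 + \frac{13 H}{3}$ ($J{\left(H \right)} = - \frac{6 \cdot 14^{2}}{7} + \frac{13 H}{3} = \left(- \frac{6}{7}\right) 196 + \frac{13 H}{3} = -168 + \frac{13 H}{3}$)
$\frac{\left(20656 - 227562\right) - 466225}{J{\left(-903 \right)}} = \frac{\left(20656 - 227562\right) - 466225}{-168 + \frac{13}{3} \left(-903\right)} = \frac{\left(20656 - 227562\right) - 466225}{-168 - 3913} = \frac{-206906 - 466225}{-4081} = \left(-673131\right) \left(- \frac{1}{4081}\right) = \frac{673131}{4081}$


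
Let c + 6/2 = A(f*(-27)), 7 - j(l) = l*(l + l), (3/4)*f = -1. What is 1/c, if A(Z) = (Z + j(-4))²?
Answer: 1/118 ≈ 0.0084746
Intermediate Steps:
f = -4/3 (f = (4/3)*(-1) = -4/3 ≈ -1.3333)
j(l) = 7 - 2*l² (j(l) = 7 - l*(l + l) = 7 - l*2*l = 7 - 2*l²)
A(Z) = (-25 + Z)² (A(Z) = (Z + (7 - 2*(-4)²))² = (Z + (7 - 2*16))² = (Z + (7 - 32))² = (Z - 25)² = (-25 + Z)²)
c = 118 (c = -3 + (-25 - 4/3*(-27))² = -3 + (-25 + 36)² = -3 + 11² = -3 + 121 = 118)
1/c = 1/118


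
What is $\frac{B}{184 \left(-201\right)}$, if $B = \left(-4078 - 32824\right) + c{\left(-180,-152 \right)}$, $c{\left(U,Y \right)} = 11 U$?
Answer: $\frac{19441}{18492} \approx 1.0513$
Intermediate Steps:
$B = -38882$ ($B = \left(-4078 - 32824\right) + 11 \left(-180\right) = -36902 - 1980 = -38882$)
$\frac{B}{184 \left(-201\right)} = - \frac{38882}{184 \left(-201\right)} = - \frac{38882}{-36984} = \left(-38882\right) \left(- \frac{1}{36984}\right) = \frac{19441}{18492}$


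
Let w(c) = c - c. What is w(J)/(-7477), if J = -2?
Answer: 0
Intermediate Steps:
w(c) = 0
w(J)/(-7477) = 0/(-7477) = 0*(-1/7477) = 0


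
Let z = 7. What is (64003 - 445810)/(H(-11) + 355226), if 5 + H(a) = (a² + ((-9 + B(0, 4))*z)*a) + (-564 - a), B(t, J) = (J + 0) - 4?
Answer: -14141/13166 ≈ -1.0741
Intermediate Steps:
B(t, J) = -4 + J (B(t, J) = J - 4 = -4 + J)
H(a) = -569 + a² - 64*a (H(a) = -5 + ((a² + ((-9 + (-4 + 4))*7)*a) + (-564 - a)) = -5 + ((a² + ((-9 + 0)*7)*a) + (-564 - a)) = -5 + ((a² + (-9*7)*a) + (-564 - a)) = -5 + ((a² - 63*a) + (-564 - a)) = -5 + (-564 + a² - 64*a) = -569 + a² - 64*a)
(64003 - 445810)/(H(-11) + 355226) = (64003 - 445810)/((-569 + (-11)² - 64*(-11)) + 355226) = -381807/((-569 + 121 + 704) + 355226) = -381807/(256 + 355226) = -381807/355482 = -381807*1/355482 = -14141/13166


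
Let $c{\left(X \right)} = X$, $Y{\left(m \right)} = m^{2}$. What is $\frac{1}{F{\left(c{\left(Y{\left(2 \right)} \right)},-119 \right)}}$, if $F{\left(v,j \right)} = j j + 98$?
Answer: $\frac{1}{14259} \approx 7.0131 \cdot 10^{-5}$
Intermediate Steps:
$F{\left(v,j \right)} = 98 + j^{2}$ ($F{\left(v,j \right)} = j^{2} + 98 = 98 + j^{2}$)
$\frac{1}{F{\left(c{\left(Y{\left(2 \right)} \right)},-119 \right)}} = \frac{1}{98 + \left(-119\right)^{2}} = \frac{1}{98 + 14161} = \frac{1}{14259}$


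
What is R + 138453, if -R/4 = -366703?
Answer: 1605265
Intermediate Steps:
R = 1466812 (R = -4*(-366703) = 1466812)
R + 138453 = 1466812 + 138453 = 1605265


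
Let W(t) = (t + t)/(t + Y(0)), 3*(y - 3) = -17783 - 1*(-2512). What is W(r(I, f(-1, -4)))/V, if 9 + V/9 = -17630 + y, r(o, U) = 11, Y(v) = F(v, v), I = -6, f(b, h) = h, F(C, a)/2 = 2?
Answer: -22/3068055 ≈ -7.1707e-6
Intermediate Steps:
F(C, a) = 4 (F(C, a) = 2*2 = 4)
Y(v) = 4
y = -15262/3 (y = 3 + (-17783 - 1*(-2512))/3 = 3 + (-17783 + 2512)/3 = 3 + (1/3)*(-15271) = 3 - 15271/3 = -15262/3 ≈ -5087.3)
W(t) = 2*t/(4 + t) (W(t) = (t + t)/(t + 4) = (2*t)/(4 + t) = 2*t/(4 + t))
V = -204537 (V = -81 + 9*(-17630 - 15262/3) = -81 + 9*(-68152/3) = -81 - 204456 = -204537)
W(r(I, f(-1, -4)))/V = (2*11/(4 + 11))/(-204537) = (2*11/15)*(-1/204537) = (2*11*(1/15))*(-1/204537) = (22/15)*(-1/204537) = -22/3068055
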